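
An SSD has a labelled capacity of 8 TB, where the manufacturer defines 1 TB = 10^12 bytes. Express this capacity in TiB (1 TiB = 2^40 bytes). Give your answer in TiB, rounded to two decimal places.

7.28 TiB

8 TB × 1,000,000,000,000 bytes/TB = 8,000,000,000,000 bytes
1 TiB = 2^40 bytes = 1,099,511,627,776 bytes
8,000,000,000,000 / 1,099,511,627,776 = 7.28 TiB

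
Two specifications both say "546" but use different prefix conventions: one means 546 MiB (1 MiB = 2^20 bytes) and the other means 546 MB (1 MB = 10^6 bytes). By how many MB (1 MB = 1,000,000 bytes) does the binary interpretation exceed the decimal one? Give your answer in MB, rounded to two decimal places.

546 MiB = 546 × 1,048,576 = 572,522,496 bytes
546 MB = 546 × 1,000,000 = 546,000,000 bytes
difference = 26,522,496 bytes
26,522,496 / 1,000,000 = 26.52 MB

26.52 MB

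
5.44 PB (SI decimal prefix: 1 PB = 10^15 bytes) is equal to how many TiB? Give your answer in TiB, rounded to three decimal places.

4,947.651 TiB

5.44 PB = 5.44 × 10^15 bytes = 5,440,000,000,000,000 bytes
1 TiB = 1,099,511,627,776 bytes
5,440,000,000,000,000 / 1,099,511,627,776 = 4,947.651 TiB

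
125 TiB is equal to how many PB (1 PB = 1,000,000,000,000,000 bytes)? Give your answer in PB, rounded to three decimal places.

125 TiB = 125 × 2^40 bytes = 137,438,953,472,000 bytes
1 PB = 10^15 bytes = 1,000,000,000,000,000 bytes
137,438,953,472,000 / 1,000,000,000,000,000 = 0.137 PB

0.137 PB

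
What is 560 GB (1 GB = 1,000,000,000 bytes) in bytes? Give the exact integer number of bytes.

560,000,000,000 bytes

560 × 1,000,000,000 = 560,000,000,000 bytes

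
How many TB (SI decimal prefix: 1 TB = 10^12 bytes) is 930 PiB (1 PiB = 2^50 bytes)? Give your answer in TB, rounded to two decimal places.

930 PiB × 1,125,899,906,842,624 bytes/PiB = 1,047,086,913,363,640,320 bytes
1 TB = 1,000,000,000,000 bytes
1,047,086,913,363,640,320 / 1,000,000,000,000 = 1,047,086.91 TB

1,047,086.91 TB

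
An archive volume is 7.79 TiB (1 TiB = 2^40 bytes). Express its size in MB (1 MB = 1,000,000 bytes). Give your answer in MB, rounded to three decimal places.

7.79 TiB = 7.79 × 2^40 bytes = 8,565,195,580,375.04 bytes
1 MB = 1,000,000 bytes
8,565,195,580,375.04 / 1,000,000 = 8,565,195.580 MB

8,565,195.580 MB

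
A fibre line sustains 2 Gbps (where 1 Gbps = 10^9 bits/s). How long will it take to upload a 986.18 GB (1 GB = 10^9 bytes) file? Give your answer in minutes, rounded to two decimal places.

986.18 GB = 986,180,000,000 bytes = 7,889,440,000,000 bits
2 Gbps = 2,000,000,000 bits/s
time = 7,889,440,000,000 / 2,000,000,000 = 3,944.720 s
3,944.720 s / 60 = 65.75 minutes

65.75 minutes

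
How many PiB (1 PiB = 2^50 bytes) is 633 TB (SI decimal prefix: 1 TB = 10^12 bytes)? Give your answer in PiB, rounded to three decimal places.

0.562 PiB

633 TB × 1,000,000,000,000 bytes/TB = 633,000,000,000,000 bytes
1 PiB = 2^50 bytes = 1,125,899,906,842,624 bytes
633,000,000,000,000 / 1,125,899,906,842,624 = 0.562 PiB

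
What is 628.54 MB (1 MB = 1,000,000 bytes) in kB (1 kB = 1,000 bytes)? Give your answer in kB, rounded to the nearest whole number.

628,540 kB

628.54 MB = 628.54 × 10^6 bytes = 628,540,000 bytes
1 kB = 10^3 bytes = 1,000 bytes
628,540,000 / 1,000 = 628,540 kB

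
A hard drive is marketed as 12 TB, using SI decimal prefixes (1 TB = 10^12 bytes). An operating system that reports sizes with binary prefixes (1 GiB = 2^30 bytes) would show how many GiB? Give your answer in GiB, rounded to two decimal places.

11,175.87 GiB

12 TB × 1,000,000,000,000 bytes/TB = 12,000,000,000,000 bytes
1 GiB = 2^30 bytes = 1,073,741,824 bytes
12,000,000,000,000 / 1,073,741,824 = 11,175.87 GiB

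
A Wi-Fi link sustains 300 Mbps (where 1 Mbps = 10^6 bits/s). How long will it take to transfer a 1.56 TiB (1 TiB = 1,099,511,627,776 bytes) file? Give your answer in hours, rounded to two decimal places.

12.71 hours

1.56 TiB = 1,715,238,139,330.56 bytes = 13,721,905,114,644.48 bits
300 Mbps = 300,000,000 bits/s
time = 13,721,905,114,644.48 / 300,000,000 = 45,739.6837 s
45,739.6837 s / 3600 = 12.71 hours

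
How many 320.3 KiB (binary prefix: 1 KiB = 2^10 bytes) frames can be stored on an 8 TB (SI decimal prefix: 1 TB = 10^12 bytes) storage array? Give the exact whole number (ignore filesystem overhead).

Capacity: 8 TB = 8,000,000,000,000 bytes
Per item: 320.3 KiB = 327,987.2 bytes
⌊8,000,000,000,000 / 327,987.2⌋ = 24,391,195

24,391,195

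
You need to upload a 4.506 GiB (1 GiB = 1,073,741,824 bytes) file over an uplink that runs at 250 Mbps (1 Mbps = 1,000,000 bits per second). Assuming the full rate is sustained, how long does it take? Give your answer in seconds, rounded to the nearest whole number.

155 seconds

4.506 GiB = 4,838,280,658.944 bytes = 38,706,245,271.552 bits
250 Mbps = 250,000,000 bits/s
time = 38,706,245,271.552 / 250,000,000 = 155 s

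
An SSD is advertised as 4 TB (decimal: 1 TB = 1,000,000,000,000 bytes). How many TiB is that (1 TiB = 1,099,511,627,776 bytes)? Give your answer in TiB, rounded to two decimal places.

4 TB = 4 × 10^12 bytes = 4,000,000,000,000 bytes
1 TiB = 1,099,511,627,776 bytes
4,000,000,000,000 / 1,099,511,627,776 = 3.64 TiB

3.64 TiB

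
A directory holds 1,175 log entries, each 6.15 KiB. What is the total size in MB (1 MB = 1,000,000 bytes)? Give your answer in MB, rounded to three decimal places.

7.400 MB

Total = 1,175 × 6.15 KiB = 7226.25 KiB
= 7226.25 × 1,024 bytes = 7,399,680 bytes
1 MB = 1,000,000 bytes
7,399,680 / 1,000,000 = 7.400 MB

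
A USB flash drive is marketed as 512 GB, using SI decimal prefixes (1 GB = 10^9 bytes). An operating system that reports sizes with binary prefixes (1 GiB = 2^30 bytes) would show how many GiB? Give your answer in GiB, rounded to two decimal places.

512 GB × 1,000,000,000 bytes/GB = 512,000,000,000 bytes
1 GiB = 2^30 bytes = 1,073,741,824 bytes
512,000,000,000 / 1,073,741,824 = 476.84 GiB

476.84 GiB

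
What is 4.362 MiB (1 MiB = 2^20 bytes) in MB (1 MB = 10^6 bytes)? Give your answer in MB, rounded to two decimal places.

4.362 MiB × 1,048,576 bytes/MiB = 4,573,888.512 bytes
1 MB = 10^6 bytes = 1,000,000 bytes
4,573,888.512 / 1,000,000 = 4.57 MB

4.57 MB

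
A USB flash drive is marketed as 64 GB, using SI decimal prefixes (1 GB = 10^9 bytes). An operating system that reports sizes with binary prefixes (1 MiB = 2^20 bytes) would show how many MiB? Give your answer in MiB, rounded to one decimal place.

61,035.2 MiB

64 GB = 64 × 10^9 bytes = 64,000,000,000 bytes
1 MiB = 2^20 bytes = 1,048,576 bytes
64,000,000,000 / 1,048,576 = 61,035.2 MiB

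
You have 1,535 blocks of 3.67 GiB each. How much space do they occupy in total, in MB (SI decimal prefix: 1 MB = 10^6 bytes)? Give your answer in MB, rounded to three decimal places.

Total = 1,535 × 3.67 GiB = 5633.45 GiB
= 5633.45 × 1,073,741,824 bytes = 6,048,870,878,412.8 bytes
1 MB = 1,000,000 bytes
6,048,870,878,412.8 / 1,000,000 = 6,048,870.878 MB

6,048,870.878 MB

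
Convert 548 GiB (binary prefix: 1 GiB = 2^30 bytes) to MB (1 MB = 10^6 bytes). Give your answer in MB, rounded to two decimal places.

588,410.52 MB

548 GiB × 1,073,741,824 bytes/GiB = 588,410,519,552 bytes
1 MB = 1,000,000 bytes
588,410,519,552 / 1,000,000 = 588,410.52 MB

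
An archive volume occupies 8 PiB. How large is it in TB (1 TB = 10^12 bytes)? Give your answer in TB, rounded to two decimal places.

8 PiB = 8 × 2^50 bytes = 9,007,199,254,740,992 bytes
1 TB = 1,000,000,000,000 bytes
9,007,199,254,740,992 / 1,000,000,000,000 = 9,007.20 TB

9,007.20 TB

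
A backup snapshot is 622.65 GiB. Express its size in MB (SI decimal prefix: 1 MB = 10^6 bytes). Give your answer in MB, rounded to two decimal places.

622.65 GiB × 1,073,741,824 bytes/GiB = 668,565,346,713.6 bytes
1 MB = 1,000,000 bytes
668,565,346,713.6 / 1,000,000 = 668,565.35 MB

668,565.35 MB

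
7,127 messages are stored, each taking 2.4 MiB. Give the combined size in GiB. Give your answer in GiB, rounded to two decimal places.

16.70 GiB

Total = 7,127 × 2.4 MiB = 17104.8 MiB
= 17104.8 × 1,048,576 bytes = 17,935,682,764.8 bytes
1 GiB = 1,073,741,824 bytes
17,935,682,764.8 / 1,073,741,824 = 16.70 GiB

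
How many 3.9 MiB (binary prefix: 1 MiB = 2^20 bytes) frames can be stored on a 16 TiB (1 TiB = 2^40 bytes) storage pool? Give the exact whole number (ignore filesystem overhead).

Capacity: 16 TiB = 17,592,186,044,416 bytes
Per item: 3.9 MiB = 4,089,446.4 bytes
⌊17,592,186,044,416 / 4,089,446.4⌋ = 4,301,850

4,301,850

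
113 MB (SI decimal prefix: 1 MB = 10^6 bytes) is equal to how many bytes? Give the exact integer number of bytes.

113 × 1,000,000 = 113,000,000 bytes  (1 MB = 10^6 bytes)

113,000,000 bytes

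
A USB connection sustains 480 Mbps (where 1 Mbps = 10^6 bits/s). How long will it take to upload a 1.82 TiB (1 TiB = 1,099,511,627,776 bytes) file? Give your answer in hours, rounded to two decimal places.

9.26 hours

1.82 TiB = 2,001,111,162,552.32 bytes = 16,008,889,300,418.56 bits
480 Mbps = 480,000,000 bits/s
time = 16,008,889,300,418.56 / 480,000,000 = 33,351.8527 s
33,351.8527 s / 3600 = 9.26 hours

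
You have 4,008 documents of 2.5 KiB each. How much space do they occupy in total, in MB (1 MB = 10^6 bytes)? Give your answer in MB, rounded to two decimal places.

Total = 4,008 × 2.5 KiB = 10,020 KiB
= 10,020 × 1,024 bytes = 10,260,480 bytes
1 MB = 1,000,000 bytes
10,260,480 / 1,000,000 = 10.26 MB

10.26 MB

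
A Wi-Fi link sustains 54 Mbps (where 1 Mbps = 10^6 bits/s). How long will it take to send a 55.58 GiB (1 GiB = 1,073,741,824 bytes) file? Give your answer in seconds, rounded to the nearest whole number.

8,841 seconds

55.58 GiB = 59,678,570,577.92 bytes = 477,428,564,623.36 bits
54 Mbps = 54,000,000 bits/s
time = 477,428,564,623.36 / 54,000,000 = 8,841 s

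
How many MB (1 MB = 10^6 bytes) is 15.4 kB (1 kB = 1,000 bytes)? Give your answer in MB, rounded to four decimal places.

15.4 kB = 15.4 × 10^3 bytes = 15,400 bytes
1 MB = 10^6 bytes = 1,000,000 bytes
15,400 / 1,000,000 = 0.0154 MB

0.0154 MB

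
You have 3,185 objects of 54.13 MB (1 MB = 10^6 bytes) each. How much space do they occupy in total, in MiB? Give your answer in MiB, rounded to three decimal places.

164,417.315 MiB

Total = 3,185 × 54.13 MB = 172404.05 MB
= 172404.05 × 1,000,000 bytes = 172,404,050,000 bytes
1 MiB = 1,048,576 bytes
172,404,050,000 / 1,048,576 = 164,417.315 MiB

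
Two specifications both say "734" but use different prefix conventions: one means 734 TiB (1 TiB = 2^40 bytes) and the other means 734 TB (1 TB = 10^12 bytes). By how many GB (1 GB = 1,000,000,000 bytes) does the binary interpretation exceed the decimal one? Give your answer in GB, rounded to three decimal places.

734 TiB = 734 × 1,099,511,627,776 = 807,041,534,787,584 bytes
734 TB = 734 × 1,000,000,000,000 = 734,000,000,000,000 bytes
difference = 73,041,534,787,584 bytes
73,041,534,787,584 / 1,000,000,000 = 73,041.535 GB

73,041.535 GB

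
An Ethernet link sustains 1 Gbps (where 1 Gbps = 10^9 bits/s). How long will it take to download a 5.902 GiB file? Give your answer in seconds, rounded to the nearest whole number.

51 seconds

5.902 GiB = 6,337,224,245.248 bytes = 50,697,793,961.984 bits
1 Gbps = 1,000,000,000 bits/s
time = 50,697,793,961.984 / 1,000,000,000 = 51 s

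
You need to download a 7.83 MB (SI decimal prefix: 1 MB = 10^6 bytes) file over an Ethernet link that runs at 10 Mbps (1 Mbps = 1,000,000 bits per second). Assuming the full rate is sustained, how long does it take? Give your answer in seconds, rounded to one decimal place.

6.3 seconds

7.83 MB = 7,830,000 bytes = 62,640,000 bits
10 Mbps = 10,000,000 bits/s
time = 62,640,000 / 10,000,000 = 6.3 s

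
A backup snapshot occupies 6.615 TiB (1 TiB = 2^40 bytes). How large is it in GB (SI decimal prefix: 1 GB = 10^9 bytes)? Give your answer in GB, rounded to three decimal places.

6.615 TiB = 6.615 × 2^40 bytes = 7,273,269,417,738.24 bytes
1 GB = 1,000,000,000 bytes
7,273,269,417,738.24 / 1,000,000,000 = 7,273.269 GB

7,273.269 GB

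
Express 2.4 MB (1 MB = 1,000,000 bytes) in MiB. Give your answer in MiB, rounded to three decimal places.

2.4 MB = 2.4 × 10^6 bytes = 2,400,000 bytes
1 MiB = 2^20 bytes = 1,048,576 bytes
2,400,000 / 1,048,576 = 2.289 MiB

2.289 MiB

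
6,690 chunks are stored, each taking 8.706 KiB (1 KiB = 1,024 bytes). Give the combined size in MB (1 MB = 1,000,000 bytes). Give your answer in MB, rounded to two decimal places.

59.64 MB

Total = 6,690 × 8.706 KiB = 58243.14 KiB
= 58243.14 × 1,024 bytes = 59,640,975.36 bytes
1 MB = 1,000,000 bytes
59,640,975.36 / 1,000,000 = 59.64 MB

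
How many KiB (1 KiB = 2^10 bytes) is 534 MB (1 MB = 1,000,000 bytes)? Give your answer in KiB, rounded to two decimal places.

534 MB = 534 × 10^6 bytes = 534,000,000 bytes
1 KiB = 2^10 bytes = 1,024 bytes
534,000,000 / 1,024 = 521,484.38 KiB

521,484.38 KiB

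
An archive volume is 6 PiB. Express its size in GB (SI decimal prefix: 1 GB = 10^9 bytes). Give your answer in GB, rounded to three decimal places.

6 PiB × 1,125,899,906,842,624 bytes/PiB = 6,755,399,441,055,744 bytes
1 GB = 10^9 bytes = 1,000,000,000 bytes
6,755,399,441,055,744 / 1,000,000,000 = 6,755,399.441 GB

6,755,399.441 GB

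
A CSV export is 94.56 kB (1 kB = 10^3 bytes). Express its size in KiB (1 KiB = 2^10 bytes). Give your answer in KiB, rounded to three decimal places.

92.344 KiB

94.56 kB = 94.56 × 10^3 bytes = 94,560 bytes
1 KiB = 1,024 bytes
94,560 / 1,024 = 92.344 KiB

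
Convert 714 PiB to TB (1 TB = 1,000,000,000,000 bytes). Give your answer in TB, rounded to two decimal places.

803,892.53 TB

714 PiB = 714 × 2^50 bytes = 803,892,533,485,633,536 bytes
1 TB = 1,000,000,000,000 bytes
803,892,533,485,633,536 / 1,000,000,000,000 = 803,892.53 TB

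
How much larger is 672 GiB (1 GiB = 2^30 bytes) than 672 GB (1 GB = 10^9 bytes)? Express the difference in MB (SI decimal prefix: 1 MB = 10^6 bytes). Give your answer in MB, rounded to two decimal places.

672 GiB = 672 × 1,073,741,824 = 721,554,505,728 bytes
672 GB = 672 × 1,000,000,000 = 672,000,000,000 bytes
difference = 49,554,505,728 bytes
49,554,505,728 / 1,000,000 = 49,554.51 MB

49,554.51 MB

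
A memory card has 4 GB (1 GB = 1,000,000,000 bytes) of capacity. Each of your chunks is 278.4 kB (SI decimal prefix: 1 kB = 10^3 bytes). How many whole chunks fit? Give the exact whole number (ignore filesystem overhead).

Capacity: 4 GB = 4,000,000,000 bytes
Per item: 278.4 kB = 278,400 bytes
⌊4,000,000,000 / 278,400⌋ = 14,367

14,367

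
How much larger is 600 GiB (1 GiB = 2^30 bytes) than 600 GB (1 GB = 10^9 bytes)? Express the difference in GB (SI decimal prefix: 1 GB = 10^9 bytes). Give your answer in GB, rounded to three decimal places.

44.245 GB

600 GiB = 600 × 1,073,741,824 = 644,245,094,400 bytes
600 GB = 600 × 1,000,000,000 = 600,000,000,000 bytes
difference = 44,245,094,400 bytes
44,245,094,400 / 1,000,000,000 = 44.245 GB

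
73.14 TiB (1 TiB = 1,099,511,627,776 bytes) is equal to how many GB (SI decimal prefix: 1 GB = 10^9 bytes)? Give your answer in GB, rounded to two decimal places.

73.14 TiB × 1,099,511,627,776 bytes/TiB = 80,418,280,455,536.64 bytes
1 GB = 10^9 bytes = 1,000,000,000 bytes
80,418,280,455,536.64 / 1,000,000,000 = 80,418.28 GB

80,418.28 GB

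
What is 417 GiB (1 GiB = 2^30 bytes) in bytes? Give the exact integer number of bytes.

447,750,340,608 bytes

417 × 1,073,741,824 = 447,750,340,608 bytes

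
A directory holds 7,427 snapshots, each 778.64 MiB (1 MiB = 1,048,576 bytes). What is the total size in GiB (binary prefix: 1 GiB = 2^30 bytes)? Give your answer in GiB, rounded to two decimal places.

Total = 7,427 × 778.64 MiB = 5782959.28 MiB
= 5782959.28 × 1,048,576 bytes = 6,063,872,309,985.28 bytes
1 GiB = 1,073,741,824 bytes
6,063,872,309,985.28 / 1,073,741,824 = 5,647.42 GiB

5,647.42 GiB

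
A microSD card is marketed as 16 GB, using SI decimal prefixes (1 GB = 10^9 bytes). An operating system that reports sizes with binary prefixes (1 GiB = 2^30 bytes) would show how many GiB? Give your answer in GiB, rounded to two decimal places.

16 GB = 16 × 10^9 bytes = 16,000,000,000 bytes
1 GiB = 2^30 bytes = 1,073,741,824 bytes
16,000,000,000 / 1,073,741,824 = 14.90 GiB

14.90 GiB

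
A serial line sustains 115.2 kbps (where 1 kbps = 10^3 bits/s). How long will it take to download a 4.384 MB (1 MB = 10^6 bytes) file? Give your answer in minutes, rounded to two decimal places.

4.384 MB = 4,384,000 bytes = 35,072,000 bits
115.2 kbps = 115,200 bits/s
time = 35,072,000 / 115,200 = 304.444 s
304.444 s / 60 = 5.07 minutes

5.07 minutes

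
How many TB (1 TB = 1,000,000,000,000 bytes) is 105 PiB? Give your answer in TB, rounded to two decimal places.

118,219.49 TB

105 PiB × 1,125,899,906,842,624 bytes/PiB = 118,219,490,218,475,520 bytes
1 TB = 10^12 bytes = 1,000,000,000,000 bytes
118,219,490,218,475,520 / 1,000,000,000,000 = 118,219.49 TB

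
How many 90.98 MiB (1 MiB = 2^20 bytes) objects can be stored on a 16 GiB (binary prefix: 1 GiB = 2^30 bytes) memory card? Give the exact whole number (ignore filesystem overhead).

Capacity: 16 GiB = 17,179,869,184 bytes
Per item: 90.98 MiB = 95,399,444.48 bytes
⌊17,179,869,184 / 95,399,444.48⌋ = 180

180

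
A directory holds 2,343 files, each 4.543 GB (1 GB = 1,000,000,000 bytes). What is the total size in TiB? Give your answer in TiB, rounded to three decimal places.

Total = 2,343 × 4.543 GB = 10644.249 GB
= 10644.249 × 1,000,000,000 bytes = 10,644,249,000,000 bytes
1 TiB = 1,099,511,627,776 bytes
10,644,249,000,000 / 1,099,511,627,776 = 9.681 TiB

9.681 TiB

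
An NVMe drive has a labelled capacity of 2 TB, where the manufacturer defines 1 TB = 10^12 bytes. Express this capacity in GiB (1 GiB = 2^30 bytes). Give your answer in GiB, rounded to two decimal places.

1,862.65 GiB

2 TB = 2 × 10^12 bytes = 2,000,000,000,000 bytes
1 GiB = 1,073,741,824 bytes
2,000,000,000,000 / 1,073,741,824 = 1,862.65 GiB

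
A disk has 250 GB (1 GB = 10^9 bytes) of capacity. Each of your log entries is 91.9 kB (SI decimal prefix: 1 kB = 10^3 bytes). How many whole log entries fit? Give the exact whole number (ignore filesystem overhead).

Capacity: 250 GB = 250,000,000,000 bytes
Per item: 91.9 kB = 91,900 bytes
⌊250,000,000,000 / 91,900⌋ = 2,720,348

2,720,348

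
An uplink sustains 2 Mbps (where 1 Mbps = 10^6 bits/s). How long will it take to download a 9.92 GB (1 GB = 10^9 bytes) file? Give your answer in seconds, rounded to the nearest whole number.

39,680 seconds

9.92 GB = 9,920,000,000 bytes = 79,360,000,000 bits
2 Mbps = 2,000,000 bits/s
time = 79,360,000,000 / 2,000,000 = 39,680 s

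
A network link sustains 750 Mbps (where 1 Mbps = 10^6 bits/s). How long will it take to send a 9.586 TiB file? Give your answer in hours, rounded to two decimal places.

31.23 hours

9.586 TiB = 10,539,918,463,860.736 bytes = 84,319,347,710,885.888 bits
750 Mbps = 750,000,000 bits/s
time = 84,319,347,710,885.888 / 750,000,000 = 112,425.7969 s
112,425.7969 s / 3600 = 31.23 hours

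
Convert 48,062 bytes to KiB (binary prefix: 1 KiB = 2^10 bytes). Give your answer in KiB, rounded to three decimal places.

48,062 bytes given.
1 KiB = 2^10 bytes = 1,024 bytes
48,062 / 1,024 = 46.936 KiB

46.936 KiB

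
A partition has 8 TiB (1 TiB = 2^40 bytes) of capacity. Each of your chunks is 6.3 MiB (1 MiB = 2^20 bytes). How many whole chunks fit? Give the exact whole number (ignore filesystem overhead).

Capacity: 8 TiB = 8,796,093,022,208 bytes
Per item: 6.3 MiB = 6,606,028.8 bytes
⌊8,796,093,022,208 / 6,606,028.8⌋ = 1,331,525

1,331,525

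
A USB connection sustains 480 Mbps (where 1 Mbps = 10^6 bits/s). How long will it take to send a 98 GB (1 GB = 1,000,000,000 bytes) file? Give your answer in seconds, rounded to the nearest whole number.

1,633 seconds

98 GB = 98,000,000,000 bytes = 784,000,000,000 bits
480 Mbps = 480,000,000 bits/s
time = 784,000,000,000 / 480,000,000 = 1,633 s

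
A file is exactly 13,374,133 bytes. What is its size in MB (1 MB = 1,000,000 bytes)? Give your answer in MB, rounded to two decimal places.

13.37 MB

13,374,133 bytes given.
1 MB = 1,000,000 bytes
13,374,133 / 1,000,000 = 13.37 MB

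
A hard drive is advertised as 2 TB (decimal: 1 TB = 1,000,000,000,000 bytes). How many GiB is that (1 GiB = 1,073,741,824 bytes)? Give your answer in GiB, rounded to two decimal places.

2 TB = 2 × 10^12 bytes = 2,000,000,000,000 bytes
1 GiB = 1,073,741,824 bytes
2,000,000,000,000 / 1,073,741,824 = 1,862.65 GiB

1,862.65 GiB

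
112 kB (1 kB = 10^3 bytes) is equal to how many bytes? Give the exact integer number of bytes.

112,000 bytes

112 × 1,000 = 112,000 bytes  (1 kB = 10^3 bytes)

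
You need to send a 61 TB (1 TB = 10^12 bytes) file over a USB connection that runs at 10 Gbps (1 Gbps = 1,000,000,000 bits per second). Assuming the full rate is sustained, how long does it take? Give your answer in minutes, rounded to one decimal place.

813.3 minutes

61 TB = 61,000,000,000,000 bytes = 488,000,000,000,000 bits
10 Gbps = 10,000,000,000 bits/s
time = 488,000,000,000,000 / 10,000,000,000 = 48,800.00 s
48,800.00 s / 60 = 813.3 minutes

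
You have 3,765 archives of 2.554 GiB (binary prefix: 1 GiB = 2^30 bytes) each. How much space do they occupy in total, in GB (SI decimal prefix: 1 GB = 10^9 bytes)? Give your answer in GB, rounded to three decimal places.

Total = 3,765 × 2.554 GiB = 9615.81 GiB
= 9615.81 × 1,073,741,824 bytes = 10,324,897,368,637.44 bytes
1 GB = 1,000,000,000 bytes
10,324,897,368,637.44 / 1,000,000,000 = 10,324.897 GB

10,324.897 GB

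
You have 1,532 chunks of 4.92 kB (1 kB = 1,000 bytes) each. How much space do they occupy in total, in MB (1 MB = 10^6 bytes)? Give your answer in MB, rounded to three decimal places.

Total = 1,532 × 4.92 kB = 7537.44 kB
= 7537.44 × 1,000 bytes = 7,537,440 bytes
1 MB = 1,000,000 bytes
7,537,440 / 1,000,000 = 7.537 MB

7.537 MB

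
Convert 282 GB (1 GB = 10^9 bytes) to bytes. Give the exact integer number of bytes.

282 × 1,000,000,000 = 282,000,000,000 bytes  (1 GB = 10^9 bytes)

282,000,000,000 bytes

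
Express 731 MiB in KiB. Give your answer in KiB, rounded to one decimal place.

748,544.0 KiB

731 MiB × 1,048,576 bytes/MiB = 766,509,056 bytes
1 KiB = 2^10 bytes = 1,024 bytes
766,509,056 / 1,024 = 748,544.0 KiB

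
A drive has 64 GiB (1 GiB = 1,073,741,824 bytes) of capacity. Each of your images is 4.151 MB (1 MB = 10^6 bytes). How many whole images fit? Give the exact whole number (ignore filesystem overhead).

16,554

Capacity: 64 GiB = 68,719,476,736 bytes
Per item: 4.151 MB = 4,151,000 bytes
⌊68,719,476,736 / 4,151,000⌋ = 16,554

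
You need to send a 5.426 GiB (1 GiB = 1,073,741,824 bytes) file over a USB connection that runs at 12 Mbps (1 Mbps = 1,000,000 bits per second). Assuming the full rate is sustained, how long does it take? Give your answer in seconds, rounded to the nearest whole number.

5.426 GiB = 5,826,123,137.024 bytes = 46,608,985,096.192 bits
12 Mbps = 12,000,000 bits/s
time = 46,608,985,096.192 / 12,000,000 = 3,884 s

3,884 seconds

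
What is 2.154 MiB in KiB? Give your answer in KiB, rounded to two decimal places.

2.154 MiB = 2.154 × 2^20 bytes = 2,258,632.704 bytes
1 KiB = 1,024 bytes
2,258,632.704 / 1,024 = 2,205.70 KiB

2,205.70 KiB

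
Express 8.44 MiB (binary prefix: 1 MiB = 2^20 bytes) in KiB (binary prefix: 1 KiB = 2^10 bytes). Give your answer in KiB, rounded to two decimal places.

8.44 MiB × 1,048,576 bytes/MiB = 8,849,981.44 bytes
1 KiB = 2^10 bytes = 1,024 bytes
8,849,981.44 / 1,024 = 8,642.56 KiB

8,642.56 KiB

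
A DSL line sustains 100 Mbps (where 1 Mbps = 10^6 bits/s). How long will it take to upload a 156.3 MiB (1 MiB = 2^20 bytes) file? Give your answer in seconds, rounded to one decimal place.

13.1 seconds

156.3 MiB = 163,892,428.8 bytes = 1,311,139,430.4 bits
100 Mbps = 100,000,000 bits/s
time = 1,311,139,430.4 / 100,000,000 = 13.1 s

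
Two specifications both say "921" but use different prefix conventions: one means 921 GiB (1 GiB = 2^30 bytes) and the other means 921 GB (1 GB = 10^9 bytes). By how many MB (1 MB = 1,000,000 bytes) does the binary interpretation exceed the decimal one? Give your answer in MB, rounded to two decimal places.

67,916.22 MB

921 GiB = 921 × 1,073,741,824 = 988,916,219,904 bytes
921 GB = 921 × 1,000,000,000 = 921,000,000,000 bytes
difference = 67,916,219,904 bytes
67,916,219,904 / 1,000,000 = 67,916.22 MB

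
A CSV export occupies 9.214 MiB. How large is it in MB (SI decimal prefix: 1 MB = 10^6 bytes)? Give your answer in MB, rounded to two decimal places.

9.214 MiB × 1,048,576 bytes/MiB = 9,661,579.264 bytes
1 MB = 1,000,000 bytes
9,661,579.264 / 1,000,000 = 9.66 MB

9.66 MB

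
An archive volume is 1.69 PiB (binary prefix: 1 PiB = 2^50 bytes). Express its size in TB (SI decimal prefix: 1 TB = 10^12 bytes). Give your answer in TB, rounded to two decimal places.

1.69 PiB × 1,125,899,906,842,624 bytes/PiB = 1,902,770,842,564,034.56 bytes
1 TB = 1,000,000,000,000 bytes
1,902,770,842,564,034.56 / 1,000,000,000,000 = 1,902.77 TB

1,902.77 TB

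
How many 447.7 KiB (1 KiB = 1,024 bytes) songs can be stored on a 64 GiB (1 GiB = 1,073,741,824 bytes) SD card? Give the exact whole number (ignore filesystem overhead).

149,896

Capacity: 64 GiB = 68,719,476,736 bytes
Per item: 447.7 KiB = 458,444.8 bytes
⌊68,719,476,736 / 458,444.8⌋ = 149,896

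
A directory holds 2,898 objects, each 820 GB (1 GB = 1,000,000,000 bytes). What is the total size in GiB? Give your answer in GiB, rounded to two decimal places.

2,213,157.71 GiB

Total = 2,898 × 820 GB = 2,376,360 GB
= 2,376,360 × 1,000,000,000 bytes = 2,376,360,000,000,000 bytes
1 GiB = 1,073,741,824 bytes
2,376,360,000,000,000 / 1,073,741,824 = 2,213,157.71 GiB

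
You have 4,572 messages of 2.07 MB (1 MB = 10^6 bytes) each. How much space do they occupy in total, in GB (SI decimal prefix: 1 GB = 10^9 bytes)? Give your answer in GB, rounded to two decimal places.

9.46 GB

Total = 4,572 × 2.07 MB = 9464.04 MB
= 9464.04 × 1,000,000 bytes = 9,464,040,000 bytes
1 GB = 1,000,000,000 bytes
9,464,040,000 / 1,000,000,000 = 9.46 GB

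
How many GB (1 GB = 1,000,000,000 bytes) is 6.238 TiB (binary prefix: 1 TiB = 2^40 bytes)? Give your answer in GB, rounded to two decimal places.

6.238 TiB = 6.238 × 2^40 bytes = 6,858,753,534,066.688 bytes
1 GB = 10^9 bytes = 1,000,000,000 bytes
6,858,753,534,066.688 / 1,000,000,000 = 6,858.75 GB

6,858.75 GB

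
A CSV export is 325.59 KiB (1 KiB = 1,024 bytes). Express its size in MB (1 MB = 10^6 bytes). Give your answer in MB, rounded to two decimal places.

325.59 KiB = 325.59 × 2^10 bytes = 333,404.16 bytes
1 MB = 10^6 bytes = 1,000,000 bytes
333,404.16 / 1,000,000 = 0.33 MB

0.33 MB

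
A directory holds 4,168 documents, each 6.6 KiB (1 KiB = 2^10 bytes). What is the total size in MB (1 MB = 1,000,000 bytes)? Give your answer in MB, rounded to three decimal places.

Total = 4,168 × 6.6 KiB = 27508.8 KiB
= 27508.8 × 1,024 bytes = 28,169,011.2 bytes
1 MB = 1,000,000 bytes
28,169,011.2 / 1,000,000 = 28.169 MB

28.169 MB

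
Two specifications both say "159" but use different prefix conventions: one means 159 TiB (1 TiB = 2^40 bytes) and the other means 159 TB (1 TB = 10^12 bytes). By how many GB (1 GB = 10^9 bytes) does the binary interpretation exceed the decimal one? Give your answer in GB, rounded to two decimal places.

159 TiB = 159 × 1,099,511,627,776 = 174,822,348,816,384 bytes
159 TB = 159 × 1,000,000,000,000 = 159,000,000,000,000 bytes
difference = 15,822,348,816,384 bytes
15,822,348,816,384 / 1,000,000,000 = 15,822.35 GB

15,822.35 GB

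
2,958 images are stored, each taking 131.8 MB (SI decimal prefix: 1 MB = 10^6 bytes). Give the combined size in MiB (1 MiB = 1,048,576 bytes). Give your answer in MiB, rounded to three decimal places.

371,803.665 MiB

Total = 2,958 × 131.8 MB = 389864.4 MB
= 389864.4 × 1,000,000 bytes = 389,864,400,000 bytes
1 MiB = 1,048,576 bytes
389,864,400,000 / 1,048,576 = 371,803.665 MiB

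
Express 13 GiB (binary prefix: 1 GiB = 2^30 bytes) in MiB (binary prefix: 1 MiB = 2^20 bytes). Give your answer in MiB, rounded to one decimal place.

13 GiB = 13 × 2^30 bytes = 13,958,643,712 bytes
1 MiB = 2^20 bytes = 1,048,576 bytes
13,958,643,712 / 1,048,576 = 13,312.0 MiB

13,312.0 MiB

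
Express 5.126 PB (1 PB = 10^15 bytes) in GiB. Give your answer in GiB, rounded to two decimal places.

4,773,959.52 GiB

5.126 PB × 1,000,000,000,000,000 bytes/PB = 5,126,000,000,000,000 bytes
1 GiB = 2^30 bytes = 1,073,741,824 bytes
5,126,000,000,000,000 / 1,073,741,824 = 4,773,959.52 GiB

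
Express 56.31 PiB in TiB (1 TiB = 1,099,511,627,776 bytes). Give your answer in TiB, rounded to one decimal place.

56.31 PiB = 56.31 × 2^50 bytes = 63,399,423,754,308,157.44 bytes
1 TiB = 2^40 bytes = 1,099,511,627,776 bytes
63,399,423,754,308,157.44 / 1,099,511,627,776 = 57,661.4 TiB

57,661.4 TiB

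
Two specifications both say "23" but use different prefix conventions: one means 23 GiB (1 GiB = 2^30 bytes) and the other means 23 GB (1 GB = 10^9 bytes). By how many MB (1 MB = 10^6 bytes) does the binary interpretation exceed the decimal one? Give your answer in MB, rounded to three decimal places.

23 GiB = 23 × 1,073,741,824 = 24,696,061,952 bytes
23 GB = 23 × 1,000,000,000 = 23,000,000,000 bytes
difference = 1,696,061,952 bytes
1,696,061,952 / 1,000,000 = 1,696.062 MB

1,696.062 MB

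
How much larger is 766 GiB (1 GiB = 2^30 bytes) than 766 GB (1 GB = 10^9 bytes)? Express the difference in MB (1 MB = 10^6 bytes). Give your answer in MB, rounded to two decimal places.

56,486.24 MB

766 GiB = 766 × 1,073,741,824 = 822,486,237,184 bytes
766 GB = 766 × 1,000,000,000 = 766,000,000,000 bytes
difference = 56,486,237,184 bytes
56,486,237,184 / 1,000,000 = 56,486.24 MB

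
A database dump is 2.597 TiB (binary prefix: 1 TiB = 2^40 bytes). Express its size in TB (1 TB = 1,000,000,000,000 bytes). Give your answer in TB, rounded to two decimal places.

2.86 TB

2.597 TiB = 2.597 × 2^40 bytes = 2,855,431,697,334.272 bytes
1 TB = 1,000,000,000,000 bytes
2,855,431,697,334.272 / 1,000,000,000,000 = 2.86 TB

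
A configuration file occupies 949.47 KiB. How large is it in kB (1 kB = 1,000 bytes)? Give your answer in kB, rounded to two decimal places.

949.47 KiB = 949.47 × 2^10 bytes = 972,257.28 bytes
1 kB = 10^3 bytes = 1,000 bytes
972,257.28 / 1,000 = 972.26 kB

972.26 kB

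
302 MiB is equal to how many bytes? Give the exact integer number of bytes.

302 × 1,048,576 = 316,669,952 bytes

316,669,952 bytes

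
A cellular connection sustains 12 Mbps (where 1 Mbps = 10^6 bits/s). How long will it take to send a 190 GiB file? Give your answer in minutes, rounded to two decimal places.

2,266.79 minutes

190 GiB = 204,010,946,560 bytes = 1,632,087,572,480 bits
12 Mbps = 12,000,000 bits/s
time = 1,632,087,572,480 / 12,000,000 = 136,007.298 s
136,007.298 s / 60 = 2,266.79 minutes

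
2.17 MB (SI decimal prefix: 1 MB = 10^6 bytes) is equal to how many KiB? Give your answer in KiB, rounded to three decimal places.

2,119.141 KiB

2.17 MB × 1,000,000 bytes/MB = 2,170,000 bytes
1 KiB = 1,024 bytes
2,170,000 / 1,024 = 2,119.141 KiB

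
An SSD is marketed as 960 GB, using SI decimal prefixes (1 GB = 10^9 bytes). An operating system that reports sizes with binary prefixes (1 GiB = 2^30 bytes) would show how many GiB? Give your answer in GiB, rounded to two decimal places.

960 GB = 960 × 10^9 bytes = 960,000,000,000 bytes
1 GiB = 2^30 bytes = 1,073,741,824 bytes
960,000,000,000 / 1,073,741,824 = 894.07 GiB

894.07 GiB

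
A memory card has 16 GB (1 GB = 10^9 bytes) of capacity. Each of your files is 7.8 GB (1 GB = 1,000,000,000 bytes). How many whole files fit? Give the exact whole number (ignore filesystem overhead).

Capacity: 16 GB = 16,000,000,000 bytes
Per item: 7.8 GB = 7,800,000,000 bytes
⌊16,000,000,000 / 7,800,000,000⌋ = 2

2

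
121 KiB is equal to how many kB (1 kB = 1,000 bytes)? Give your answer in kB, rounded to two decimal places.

121 KiB = 121 × 2^10 bytes = 123,904 bytes
1 kB = 10^3 bytes = 1,000 bytes
123,904 / 1,000 = 123.90 kB

123.90 kB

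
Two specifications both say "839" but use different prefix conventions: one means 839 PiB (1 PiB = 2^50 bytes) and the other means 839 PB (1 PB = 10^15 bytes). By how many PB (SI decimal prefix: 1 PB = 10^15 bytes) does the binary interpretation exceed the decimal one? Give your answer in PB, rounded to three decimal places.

839 PiB = 839 × 1,125,899,906,842,624 = 944,630,021,840,961,536 bytes
839 PB = 839 × 1,000,000,000,000,000 = 839,000,000,000,000,000 bytes
difference = 105,630,021,840,961,536 bytes
105,630,021,840,961,536 / 1,000,000,000,000,000 = 105.630 PB

105.630 PB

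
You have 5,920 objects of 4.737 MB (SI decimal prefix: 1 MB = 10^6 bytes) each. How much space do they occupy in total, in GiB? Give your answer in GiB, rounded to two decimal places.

26.12 GiB

Total = 5,920 × 4.737 MB = 28043.04 MB
= 28043.04 × 1,000,000 bytes = 28,043,040,000 bytes
1 GiB = 1,073,741,824 bytes
28,043,040,000 / 1,073,741,824 = 26.12 GiB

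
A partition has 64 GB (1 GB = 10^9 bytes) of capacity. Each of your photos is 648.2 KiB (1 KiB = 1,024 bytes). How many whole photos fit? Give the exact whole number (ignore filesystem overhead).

96,420

Capacity: 64 GB = 64,000,000,000 bytes
Per item: 648.2 KiB = 663,756.8 bytes
⌊64,000,000,000 / 663,756.8⌋ = 96,420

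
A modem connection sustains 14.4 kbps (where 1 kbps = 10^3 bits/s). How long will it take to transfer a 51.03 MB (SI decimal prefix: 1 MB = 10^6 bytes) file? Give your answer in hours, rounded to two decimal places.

51.03 MB = 51,030,000 bytes = 408,240,000 bits
14.4 kbps = 14,400 bits/s
time = 408,240,000 / 14,400 = 28,350.0000 s
28,350.0000 s / 3600 = 7.88 hours

7.88 hours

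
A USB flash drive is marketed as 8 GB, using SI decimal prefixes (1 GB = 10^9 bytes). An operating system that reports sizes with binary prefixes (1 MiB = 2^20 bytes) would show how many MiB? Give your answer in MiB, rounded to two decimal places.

8 GB = 8 × 10^9 bytes = 8,000,000,000 bytes
1 MiB = 1,048,576 bytes
8,000,000,000 / 1,048,576 = 7,629.39 MiB

7,629.39 MiB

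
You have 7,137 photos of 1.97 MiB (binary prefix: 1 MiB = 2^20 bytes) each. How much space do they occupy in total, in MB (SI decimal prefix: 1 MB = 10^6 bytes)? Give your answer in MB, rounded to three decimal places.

Total = 7,137 × 1.97 MiB = 14059.89 MiB
= 14059.89 × 1,048,576 bytes = 14,742,863,216.64 bytes
1 MB = 1,000,000 bytes
14,742,863,216.64 / 1,000,000 = 14,742.863 MB

14,742.863 MB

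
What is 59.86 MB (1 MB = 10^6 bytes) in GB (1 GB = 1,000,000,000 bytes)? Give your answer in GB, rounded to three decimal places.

59.86 MB = 59.86 × 10^6 bytes = 59,860,000 bytes
1 GB = 10^9 bytes = 1,000,000,000 bytes
59,860,000 / 1,000,000,000 = 0.060 GB

0.060 GB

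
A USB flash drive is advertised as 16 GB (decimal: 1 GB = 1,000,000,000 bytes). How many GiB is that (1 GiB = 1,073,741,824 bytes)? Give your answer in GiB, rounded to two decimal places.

16 GB × 1,000,000,000 bytes/GB = 16,000,000,000 bytes
1 GiB = 2^30 bytes = 1,073,741,824 bytes
16,000,000,000 / 1,073,741,824 = 14.90 GiB

14.90 GiB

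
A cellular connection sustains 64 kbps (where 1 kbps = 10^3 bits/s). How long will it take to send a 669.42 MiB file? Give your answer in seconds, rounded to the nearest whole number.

87,742 seconds

669.42 MiB = 701,937,745.92 bytes = 5,615,501,967.36 bits
64 kbps = 64,000 bits/s
time = 5,615,501,967.36 / 64,000 = 87,742 s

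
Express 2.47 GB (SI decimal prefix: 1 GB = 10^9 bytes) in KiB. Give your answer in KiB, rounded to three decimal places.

2.47 GB = 2.47 × 10^9 bytes = 2,470,000,000 bytes
1 KiB = 2^10 bytes = 1,024 bytes
2,470,000,000 / 1,024 = 2,412,109.375 KiB

2,412,109.375 KiB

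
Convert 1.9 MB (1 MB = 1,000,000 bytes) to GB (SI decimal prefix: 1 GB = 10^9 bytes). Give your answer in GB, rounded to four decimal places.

1.9 MB × 1,000,000 bytes/MB = 1,900,000 bytes
1 GB = 1,000,000,000 bytes
1,900,000 / 1,000,000,000 = 0.0019 GB

0.0019 GB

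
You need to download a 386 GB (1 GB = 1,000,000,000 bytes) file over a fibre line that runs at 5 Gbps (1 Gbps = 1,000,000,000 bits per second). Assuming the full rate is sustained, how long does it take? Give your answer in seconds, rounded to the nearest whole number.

618 seconds

386 GB = 386,000,000,000 bytes = 3,088,000,000,000 bits
5 Gbps = 5,000,000,000 bits/s
time = 3,088,000,000,000 / 5,000,000,000 = 618 s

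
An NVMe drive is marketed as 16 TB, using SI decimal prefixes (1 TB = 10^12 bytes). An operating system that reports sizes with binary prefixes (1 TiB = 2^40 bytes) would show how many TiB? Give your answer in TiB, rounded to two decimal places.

14.55 TiB

16 TB = 16 × 10^12 bytes = 16,000,000,000,000 bytes
1 TiB = 1,099,511,627,776 bytes
16,000,000,000,000 / 1,099,511,627,776 = 14.55 TiB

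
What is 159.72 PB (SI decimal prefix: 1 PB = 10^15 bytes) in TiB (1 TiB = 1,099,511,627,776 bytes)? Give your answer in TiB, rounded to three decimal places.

145,264.494 TiB

159.72 PB = 159.72 × 10^15 bytes = 159,720,000,000,000,000 bytes
1 TiB = 1,099,511,627,776 bytes
159,720,000,000,000,000 / 1,099,511,627,776 = 145,264.494 TiB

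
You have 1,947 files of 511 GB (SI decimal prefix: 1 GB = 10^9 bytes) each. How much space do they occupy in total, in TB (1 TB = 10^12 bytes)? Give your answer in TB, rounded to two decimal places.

Total = 1,947 × 511 GB = 994,917 GB
= 994,917 × 1,000,000,000 bytes = 994,917,000,000,000 bytes
1 TB = 1,000,000,000,000 bytes
994,917,000,000,000 / 1,000,000,000,000 = 994.92 TB

994.92 TB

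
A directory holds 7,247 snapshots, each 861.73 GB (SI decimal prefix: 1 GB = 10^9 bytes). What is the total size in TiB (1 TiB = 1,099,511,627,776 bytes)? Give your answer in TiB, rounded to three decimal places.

5,679.756 TiB

Total = 7,247 × 861.73 GB = 6244957.31 GB
= 6244957.31 × 1,000,000,000 bytes = 6,244,957,310,000,000 bytes
1 TiB = 1,099,511,627,776 bytes
6,244,957,310,000,000 / 1,099,511,627,776 = 5,679.756 TiB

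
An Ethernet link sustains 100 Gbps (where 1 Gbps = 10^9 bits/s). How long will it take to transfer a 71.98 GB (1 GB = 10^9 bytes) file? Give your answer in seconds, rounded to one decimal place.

71.98 GB = 71,980,000,000 bytes = 575,840,000,000 bits
100 Gbps = 100,000,000,000 bits/s
time = 575,840,000,000 / 100,000,000,000 = 5.8 s

5.8 seconds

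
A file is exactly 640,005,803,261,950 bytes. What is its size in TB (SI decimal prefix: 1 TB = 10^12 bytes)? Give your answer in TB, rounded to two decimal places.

640.01 TB

640,005,803,261,950 bytes given.
1 TB = 1,000,000,000,000 bytes
640,005,803,261,950 / 1,000,000,000,000 = 640.01 TB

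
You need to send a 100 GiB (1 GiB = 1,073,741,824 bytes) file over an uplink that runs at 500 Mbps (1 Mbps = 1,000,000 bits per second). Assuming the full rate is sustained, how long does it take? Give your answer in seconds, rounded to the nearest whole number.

100 GiB = 107,374,182,400 bytes = 858,993,459,200 bits
500 Mbps = 500,000,000 bits/s
time = 858,993,459,200 / 500,000,000 = 1,718 s

1,718 seconds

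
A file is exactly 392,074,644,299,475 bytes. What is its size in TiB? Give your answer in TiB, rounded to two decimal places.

356.59 TiB

392,074,644,299,475 bytes given.
1 TiB = 1,099,511,627,776 bytes
392,074,644,299,475 / 1,099,511,627,776 = 356.59 TiB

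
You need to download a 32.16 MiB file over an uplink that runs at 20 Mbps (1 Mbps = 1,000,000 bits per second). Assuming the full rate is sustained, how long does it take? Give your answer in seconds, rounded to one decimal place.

32.16 MiB = 33,722,204.16 bytes = 269,777,633.28 bits
20 Mbps = 20,000,000 bits/s
time = 269,777,633.28 / 20,000,000 = 13.5 s

13.5 seconds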